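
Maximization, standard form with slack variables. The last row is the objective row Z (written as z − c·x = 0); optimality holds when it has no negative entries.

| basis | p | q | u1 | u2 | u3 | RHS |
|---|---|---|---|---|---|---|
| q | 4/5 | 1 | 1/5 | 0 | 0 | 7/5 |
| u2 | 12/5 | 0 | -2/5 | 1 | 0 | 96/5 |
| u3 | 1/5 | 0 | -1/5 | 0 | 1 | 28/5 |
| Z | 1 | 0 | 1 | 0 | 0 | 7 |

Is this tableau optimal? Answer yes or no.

Every Z-row coefficient is ≥ 0, so the tableau is optimal.

yes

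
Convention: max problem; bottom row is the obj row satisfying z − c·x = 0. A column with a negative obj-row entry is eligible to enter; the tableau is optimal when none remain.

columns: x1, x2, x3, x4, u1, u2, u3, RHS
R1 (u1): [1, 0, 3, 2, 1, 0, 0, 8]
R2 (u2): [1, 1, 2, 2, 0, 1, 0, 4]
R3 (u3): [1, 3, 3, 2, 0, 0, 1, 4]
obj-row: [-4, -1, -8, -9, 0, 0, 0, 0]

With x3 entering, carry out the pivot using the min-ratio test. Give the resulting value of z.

32/3

Ratio test on column x3 — row 1: 8/3 = 8/3; row 2: 4/2 = 2; row 3: 4/3 = 4/3. Minimum is 4/3 at row 3 (u3 leaves); pivot element 3.
Pivot on row 3; the obj-row RHS becomes 0 − (-8)·(4/3) = 32/3.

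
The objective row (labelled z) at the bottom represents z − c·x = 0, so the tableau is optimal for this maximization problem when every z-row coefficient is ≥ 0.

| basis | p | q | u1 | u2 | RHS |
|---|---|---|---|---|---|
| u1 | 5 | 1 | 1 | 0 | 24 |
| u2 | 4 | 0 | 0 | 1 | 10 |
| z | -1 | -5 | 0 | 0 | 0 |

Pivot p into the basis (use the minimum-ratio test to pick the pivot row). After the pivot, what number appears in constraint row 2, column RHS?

5/2

Ratio test on column p — row 1: 24/5 = 24/5; row 2: 10/4 = 5/2. Minimum is 5/2 at row 2 (u2 leaves); pivot element 4.
Divide row 2 by 4; eliminate column p from the other rows.
In the new row 2, the RHS entry is the old entry divided by the pivot: 10/4 = 5/2.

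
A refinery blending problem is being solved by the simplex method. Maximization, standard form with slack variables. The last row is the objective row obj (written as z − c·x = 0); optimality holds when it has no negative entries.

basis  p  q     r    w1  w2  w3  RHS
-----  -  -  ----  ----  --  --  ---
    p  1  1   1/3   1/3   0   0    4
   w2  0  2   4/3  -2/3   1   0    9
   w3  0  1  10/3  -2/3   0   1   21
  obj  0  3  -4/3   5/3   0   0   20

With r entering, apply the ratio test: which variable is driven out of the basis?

Column r entries and ratios — p: 4/(1/3) = 12; w2: 9/(4/3) = 27/4; w3: 21/(10/3) = 63/10.
Smallest ratio is 63/10 in the row of w3, so w3 leaves.

w3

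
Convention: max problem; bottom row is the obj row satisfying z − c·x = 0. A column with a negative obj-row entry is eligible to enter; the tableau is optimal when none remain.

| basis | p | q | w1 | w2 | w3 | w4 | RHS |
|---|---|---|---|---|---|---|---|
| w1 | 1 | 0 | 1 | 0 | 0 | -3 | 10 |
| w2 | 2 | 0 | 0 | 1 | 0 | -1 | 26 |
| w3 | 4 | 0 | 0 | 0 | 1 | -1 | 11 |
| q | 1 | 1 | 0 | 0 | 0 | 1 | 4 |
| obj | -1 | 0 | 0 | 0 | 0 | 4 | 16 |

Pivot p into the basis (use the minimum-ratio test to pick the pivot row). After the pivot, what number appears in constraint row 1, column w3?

-1/4

Ratio test on column p — row 1: 10/1 = 10; row 2: 26/2 = 13; row 3: 11/4 = 11/4; row 4: 4/1 = 4. Minimum is 11/4 at row 3 (w3 leaves); pivot element 4.
Divide row 3 by 4; eliminate column p from the other rows.
Row 1 update in column w3: 0 − 1·(1/4) = -1/4.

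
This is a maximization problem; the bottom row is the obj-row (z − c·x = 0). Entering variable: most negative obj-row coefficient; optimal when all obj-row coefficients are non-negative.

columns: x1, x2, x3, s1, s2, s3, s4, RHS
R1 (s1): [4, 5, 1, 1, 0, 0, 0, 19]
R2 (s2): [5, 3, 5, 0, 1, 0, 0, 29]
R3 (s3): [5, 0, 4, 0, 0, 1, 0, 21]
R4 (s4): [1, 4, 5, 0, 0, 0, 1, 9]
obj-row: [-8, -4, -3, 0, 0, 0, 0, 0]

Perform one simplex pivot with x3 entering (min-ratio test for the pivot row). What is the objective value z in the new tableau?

27/5

Ratio test on column x3 — row 1: 19/1 = 19; row 2: 29/5 = 29/5; row 3: 21/4 = 21/4; row 4: 9/5 = 9/5. Minimum is 9/5 at row 4 (s4 leaves); pivot element 5.
Pivot on row 4; the obj-row RHS becomes 0 − (-3)·(9/5) = 27/5.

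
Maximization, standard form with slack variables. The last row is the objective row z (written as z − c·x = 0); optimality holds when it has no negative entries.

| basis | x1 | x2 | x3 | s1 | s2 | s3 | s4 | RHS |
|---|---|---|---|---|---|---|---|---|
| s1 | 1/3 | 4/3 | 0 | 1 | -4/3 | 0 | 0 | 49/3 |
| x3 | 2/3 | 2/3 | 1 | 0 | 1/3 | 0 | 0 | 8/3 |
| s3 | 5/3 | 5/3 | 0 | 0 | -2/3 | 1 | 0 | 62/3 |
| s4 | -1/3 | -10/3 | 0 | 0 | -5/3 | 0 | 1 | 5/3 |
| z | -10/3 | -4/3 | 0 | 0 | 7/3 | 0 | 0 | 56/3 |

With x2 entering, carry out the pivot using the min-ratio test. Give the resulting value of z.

Ratio test on column x2 — row 1: (49/3)/(4/3) = 49/4; row 2: (8/3)/(2/3) = 4; row 3: (62/3)/(5/3) = 62/5; row 4: entry -10/3 ≤ 0. Minimum is 4 at row 2 (x3 leaves); pivot element 2/3.
Pivot on row 2; the z-row RHS becomes 56/3 − (-4/3)·4 = 24.

24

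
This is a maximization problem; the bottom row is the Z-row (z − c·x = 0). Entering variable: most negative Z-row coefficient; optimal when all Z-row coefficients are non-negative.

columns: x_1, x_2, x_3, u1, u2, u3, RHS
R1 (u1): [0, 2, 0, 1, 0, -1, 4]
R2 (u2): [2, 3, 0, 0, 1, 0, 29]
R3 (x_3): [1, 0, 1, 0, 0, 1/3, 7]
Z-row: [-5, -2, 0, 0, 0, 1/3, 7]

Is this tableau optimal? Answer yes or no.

The Z-row has a negative entry -5 in column x_1, so it is not optimal.

no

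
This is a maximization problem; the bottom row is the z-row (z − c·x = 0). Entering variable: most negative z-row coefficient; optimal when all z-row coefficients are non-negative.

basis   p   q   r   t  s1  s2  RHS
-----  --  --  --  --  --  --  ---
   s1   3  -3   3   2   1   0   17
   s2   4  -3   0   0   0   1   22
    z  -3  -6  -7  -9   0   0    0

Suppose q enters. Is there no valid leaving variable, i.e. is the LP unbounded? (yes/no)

Every constraint-row entry in column q is ≤ 0, so increasing q is unbounded.

yes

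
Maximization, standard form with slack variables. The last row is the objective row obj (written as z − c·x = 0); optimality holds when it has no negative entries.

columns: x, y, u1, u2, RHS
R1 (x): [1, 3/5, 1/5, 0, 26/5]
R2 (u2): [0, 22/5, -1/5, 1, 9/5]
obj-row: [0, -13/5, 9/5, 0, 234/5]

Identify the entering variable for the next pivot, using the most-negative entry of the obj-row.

Negative obj-row entries: y: -13/5.
The most negative is -13/5 in column y, so y enters.

y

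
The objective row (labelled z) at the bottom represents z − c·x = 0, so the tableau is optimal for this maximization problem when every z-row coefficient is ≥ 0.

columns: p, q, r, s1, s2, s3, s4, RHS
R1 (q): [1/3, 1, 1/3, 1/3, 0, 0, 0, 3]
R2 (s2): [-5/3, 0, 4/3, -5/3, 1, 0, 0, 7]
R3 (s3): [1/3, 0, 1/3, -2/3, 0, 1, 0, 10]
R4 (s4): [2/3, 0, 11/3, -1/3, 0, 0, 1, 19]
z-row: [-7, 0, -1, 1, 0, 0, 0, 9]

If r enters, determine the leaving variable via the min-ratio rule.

s4

Column r entries and ratios — q: 3/(1/3) = 9; s2: 7/(4/3) = 21/4; s3: 10/(1/3) = 30; s4: 19/(11/3) = 57/11.
Smallest ratio is 57/11 in the row of s4, so s4 leaves.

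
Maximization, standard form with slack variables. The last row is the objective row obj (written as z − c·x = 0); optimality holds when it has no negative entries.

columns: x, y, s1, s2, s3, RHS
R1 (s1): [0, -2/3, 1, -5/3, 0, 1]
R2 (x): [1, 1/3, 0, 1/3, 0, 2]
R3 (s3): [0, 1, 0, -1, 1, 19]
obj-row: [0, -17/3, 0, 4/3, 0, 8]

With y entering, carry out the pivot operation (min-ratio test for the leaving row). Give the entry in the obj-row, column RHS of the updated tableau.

42

Ratio test on column y — row 1: entry -2/3 ≤ 0; row 2: 2/(1/3) = 6; row 3: 19/1 = 19. Minimum is 6 at row 2 (x leaves); pivot element 1/3.
Divide row 2 by 1/3; eliminate column y from the other rows.
obj-row update in column RHS: 8 − (-17/3)·6 = 42.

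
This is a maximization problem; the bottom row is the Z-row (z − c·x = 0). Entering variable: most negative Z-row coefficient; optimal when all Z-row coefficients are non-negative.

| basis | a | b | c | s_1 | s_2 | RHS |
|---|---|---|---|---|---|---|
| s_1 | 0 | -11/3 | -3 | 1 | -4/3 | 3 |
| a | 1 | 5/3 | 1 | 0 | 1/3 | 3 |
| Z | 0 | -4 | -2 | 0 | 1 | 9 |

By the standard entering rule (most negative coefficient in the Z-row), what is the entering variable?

Negative Z-row entries: b: -4, c: -2.
The most negative is -4 in column b, so b enters.

b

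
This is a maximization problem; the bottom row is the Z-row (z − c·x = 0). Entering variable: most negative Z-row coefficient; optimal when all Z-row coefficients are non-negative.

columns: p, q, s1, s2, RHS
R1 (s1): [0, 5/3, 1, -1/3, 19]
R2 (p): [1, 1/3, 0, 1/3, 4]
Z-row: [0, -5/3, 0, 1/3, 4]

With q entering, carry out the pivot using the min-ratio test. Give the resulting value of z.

23

Ratio test on column q — row 1: 19/(5/3) = 57/5; row 2: 4/(1/3) = 12. Minimum is 57/5 at row 1 (s1 leaves); pivot element 5/3.
Pivot on row 1; the Z-row RHS becomes 4 − (-5/3)·(57/5) = 23.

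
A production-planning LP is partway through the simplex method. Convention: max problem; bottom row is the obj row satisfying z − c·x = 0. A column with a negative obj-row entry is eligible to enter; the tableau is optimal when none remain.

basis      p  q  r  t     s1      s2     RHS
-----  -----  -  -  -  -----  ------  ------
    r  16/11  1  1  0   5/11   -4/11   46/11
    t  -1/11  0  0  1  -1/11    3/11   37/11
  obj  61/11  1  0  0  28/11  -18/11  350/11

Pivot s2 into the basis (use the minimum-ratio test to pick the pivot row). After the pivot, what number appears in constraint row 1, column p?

Ratio test on column s2 — row 1: entry -4/11 ≤ 0; row 2: (37/11)/(3/11) = 37/3. Minimum is 37/3 at row 2 (t leaves); pivot element 3/11.
Divide row 2 by 3/11; eliminate column s2 from the other rows.
Row 1 update in column p: 16/11 − (-4/11)·(-1/3) = 4/3.

4/3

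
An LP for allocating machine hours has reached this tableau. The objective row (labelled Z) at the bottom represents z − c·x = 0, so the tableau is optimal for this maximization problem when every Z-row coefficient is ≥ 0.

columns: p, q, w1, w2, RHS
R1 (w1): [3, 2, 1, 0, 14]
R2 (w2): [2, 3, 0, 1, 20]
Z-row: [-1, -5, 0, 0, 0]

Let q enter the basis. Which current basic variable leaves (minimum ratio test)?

Column q entries and ratios — w1: 14/2 = 7; w2: 20/3 = 20/3.
Smallest ratio is 20/3 in the row of w2, so w2 leaves.

w2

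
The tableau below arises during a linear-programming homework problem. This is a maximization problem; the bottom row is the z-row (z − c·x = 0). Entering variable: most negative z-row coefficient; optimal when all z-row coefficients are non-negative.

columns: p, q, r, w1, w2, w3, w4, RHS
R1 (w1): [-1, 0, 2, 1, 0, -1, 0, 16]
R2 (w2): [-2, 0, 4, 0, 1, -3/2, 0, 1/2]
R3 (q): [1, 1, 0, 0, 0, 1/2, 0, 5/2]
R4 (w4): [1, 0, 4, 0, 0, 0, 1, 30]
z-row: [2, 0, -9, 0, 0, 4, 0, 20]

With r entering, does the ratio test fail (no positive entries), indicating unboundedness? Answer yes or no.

no

Column r has positive entries in row(s) 1, 2, 4, so the ratio test bounds it — not unbounded.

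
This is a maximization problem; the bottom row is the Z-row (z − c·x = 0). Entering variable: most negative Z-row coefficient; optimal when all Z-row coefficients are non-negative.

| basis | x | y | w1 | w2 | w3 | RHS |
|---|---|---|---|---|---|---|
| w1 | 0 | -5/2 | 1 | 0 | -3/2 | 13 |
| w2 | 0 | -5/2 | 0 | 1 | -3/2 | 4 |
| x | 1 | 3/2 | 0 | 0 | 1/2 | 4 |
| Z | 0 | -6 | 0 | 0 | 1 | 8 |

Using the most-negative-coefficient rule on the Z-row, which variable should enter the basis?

y

Negative Z-row entries: y: -6.
The most negative is -6 in column y, so y enters.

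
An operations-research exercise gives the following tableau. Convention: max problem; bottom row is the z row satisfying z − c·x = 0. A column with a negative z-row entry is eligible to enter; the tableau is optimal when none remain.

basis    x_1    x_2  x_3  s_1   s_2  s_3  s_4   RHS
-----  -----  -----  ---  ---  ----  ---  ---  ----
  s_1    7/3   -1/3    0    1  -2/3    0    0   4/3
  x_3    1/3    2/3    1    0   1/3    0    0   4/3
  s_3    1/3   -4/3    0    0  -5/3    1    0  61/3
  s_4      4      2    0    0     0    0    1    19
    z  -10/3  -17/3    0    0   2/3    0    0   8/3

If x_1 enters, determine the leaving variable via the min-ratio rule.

Column x_1 entries and ratios — s_1: (4/3)/(7/3) = 4/7; x_3: (4/3)/(1/3) = 4; s_3: (61/3)/(1/3) = 61; s_4: 19/4 = 19/4.
Smallest ratio is 4/7 in the row of s_1, so s_1 leaves.

s_1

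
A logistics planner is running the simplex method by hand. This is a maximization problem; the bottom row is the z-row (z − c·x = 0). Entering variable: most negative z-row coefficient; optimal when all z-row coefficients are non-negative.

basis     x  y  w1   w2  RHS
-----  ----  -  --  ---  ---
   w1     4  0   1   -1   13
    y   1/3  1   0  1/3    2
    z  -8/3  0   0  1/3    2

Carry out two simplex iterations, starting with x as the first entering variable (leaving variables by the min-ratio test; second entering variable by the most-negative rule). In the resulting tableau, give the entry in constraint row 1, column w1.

Ratio test on column x — row 1: 13/4 = 13/4; row 2: 2/(1/3) = 6. Minimum is 13/4 at row 1 (w1 leaves); pivot element 4.
Divide row 1 by 4; eliminate column x from the other rows.
Second iteration: most negative z-row entry is -1/3 in column w2, so w2 enters.
Ratio test on column w2 — row 1: entry -1/4 ≤ 0; row 2: (11/12)/(5/12) = 11/5. Minimum is 11/5 at row 2 (y leaves); pivot element 5/12.
Divide row 2 by 5/12; eliminate column w2 from the other rows.
After both pivots, the entry at constraint row 1, column w1 is 1/5.

1/5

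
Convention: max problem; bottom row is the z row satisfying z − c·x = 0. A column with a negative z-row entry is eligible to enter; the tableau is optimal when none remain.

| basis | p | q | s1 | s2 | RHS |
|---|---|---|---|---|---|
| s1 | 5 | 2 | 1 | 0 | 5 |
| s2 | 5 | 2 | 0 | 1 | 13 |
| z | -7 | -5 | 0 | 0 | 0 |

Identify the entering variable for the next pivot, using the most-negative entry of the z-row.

p

Negative z-row entries: p: -7, q: -5.
The most negative is -7 in column p, so p enters.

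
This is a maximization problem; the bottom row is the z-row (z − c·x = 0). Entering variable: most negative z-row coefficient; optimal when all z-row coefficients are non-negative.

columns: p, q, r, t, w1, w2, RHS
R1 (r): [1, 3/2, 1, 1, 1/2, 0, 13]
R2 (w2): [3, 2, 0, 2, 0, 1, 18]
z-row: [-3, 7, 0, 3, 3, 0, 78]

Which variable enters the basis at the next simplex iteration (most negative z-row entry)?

Negative z-row entries: p: -3.
The most negative is -3 in column p, so p enters.

p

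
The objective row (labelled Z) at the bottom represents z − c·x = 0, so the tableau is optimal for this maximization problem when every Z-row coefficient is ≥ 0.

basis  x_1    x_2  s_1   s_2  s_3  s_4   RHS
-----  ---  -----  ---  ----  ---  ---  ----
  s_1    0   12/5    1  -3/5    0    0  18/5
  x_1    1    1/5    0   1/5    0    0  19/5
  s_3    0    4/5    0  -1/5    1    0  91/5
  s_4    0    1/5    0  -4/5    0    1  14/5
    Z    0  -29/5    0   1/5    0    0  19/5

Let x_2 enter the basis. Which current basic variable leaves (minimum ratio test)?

s_1

Column x_2 entries and ratios — s_1: (18/5)/(12/5) = 3/2; x_1: (19/5)/(1/5) = 19; s_3: (91/5)/(4/5) = 91/4; s_4: (14/5)/(1/5) = 14.
Smallest ratio is 3/2 in the row of s_1, so s_1 leaves.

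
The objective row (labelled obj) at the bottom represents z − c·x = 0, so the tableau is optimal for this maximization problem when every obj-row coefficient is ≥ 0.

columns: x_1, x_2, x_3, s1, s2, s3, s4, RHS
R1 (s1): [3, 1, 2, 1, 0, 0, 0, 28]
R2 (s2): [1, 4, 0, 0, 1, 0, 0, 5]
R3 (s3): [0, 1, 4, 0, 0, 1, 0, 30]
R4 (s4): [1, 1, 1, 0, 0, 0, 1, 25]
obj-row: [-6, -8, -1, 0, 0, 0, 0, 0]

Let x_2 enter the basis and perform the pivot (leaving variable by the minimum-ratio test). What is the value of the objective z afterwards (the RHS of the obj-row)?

Ratio test on column x_2 — row 1: 28/1 = 28; row 2: 5/4 = 5/4; row 3: 30/1 = 30; row 4: 25/1 = 25. Minimum is 5/4 at row 2 (s2 leaves); pivot element 4.
Pivot on row 2; the obj-row RHS becomes 0 − (-8)·(5/4) = 10.

10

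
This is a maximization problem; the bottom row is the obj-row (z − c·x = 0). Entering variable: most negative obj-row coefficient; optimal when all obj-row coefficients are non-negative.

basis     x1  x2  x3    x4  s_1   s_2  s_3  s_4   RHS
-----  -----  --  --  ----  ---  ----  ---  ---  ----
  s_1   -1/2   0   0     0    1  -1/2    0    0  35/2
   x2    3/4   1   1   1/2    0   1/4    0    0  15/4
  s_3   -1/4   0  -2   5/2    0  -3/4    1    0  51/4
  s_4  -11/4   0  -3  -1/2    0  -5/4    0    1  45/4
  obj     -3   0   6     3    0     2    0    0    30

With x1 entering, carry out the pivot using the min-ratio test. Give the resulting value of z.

Ratio test on column x1 — row 1: entry -1/2 ≤ 0; row 2: (15/4)/(3/4) = 5; row 3: entry -1/4 ≤ 0; row 4: entry -11/4 ≤ 0. Minimum is 5 at row 2 (x2 leaves); pivot element 3/4.
Pivot on row 2; the obj-row RHS becomes 30 − (-3)·5 = 45.

45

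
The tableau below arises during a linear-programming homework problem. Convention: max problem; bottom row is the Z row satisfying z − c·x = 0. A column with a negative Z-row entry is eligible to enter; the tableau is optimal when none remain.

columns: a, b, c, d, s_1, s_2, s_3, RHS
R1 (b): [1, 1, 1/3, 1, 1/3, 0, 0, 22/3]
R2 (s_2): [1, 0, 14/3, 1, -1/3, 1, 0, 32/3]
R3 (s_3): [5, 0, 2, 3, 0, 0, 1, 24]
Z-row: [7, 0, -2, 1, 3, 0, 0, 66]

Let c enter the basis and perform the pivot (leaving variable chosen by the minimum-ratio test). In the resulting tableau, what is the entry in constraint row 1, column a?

13/14

Ratio test on column c — row 1: (22/3)/(1/3) = 22; row 2: (32/3)/(14/3) = 16/7; row 3: 24/2 = 12. Minimum is 16/7 at row 2 (s_2 leaves); pivot element 14/3.
Divide row 2 by 14/3; eliminate column c from the other rows.
Row 1 update in column a: 1 − (1/3)·(3/14) = 13/14.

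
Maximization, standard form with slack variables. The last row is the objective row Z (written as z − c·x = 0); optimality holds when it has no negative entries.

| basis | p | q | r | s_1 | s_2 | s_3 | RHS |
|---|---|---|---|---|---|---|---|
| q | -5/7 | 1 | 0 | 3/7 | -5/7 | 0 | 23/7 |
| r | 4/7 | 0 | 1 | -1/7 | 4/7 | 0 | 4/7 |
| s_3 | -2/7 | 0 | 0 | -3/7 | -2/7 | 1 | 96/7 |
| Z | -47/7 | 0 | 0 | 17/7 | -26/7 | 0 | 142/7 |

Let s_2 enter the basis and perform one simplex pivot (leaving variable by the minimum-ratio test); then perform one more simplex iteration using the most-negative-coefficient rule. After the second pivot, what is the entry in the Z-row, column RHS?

27

Ratio test on column s_2 — row 1: entry -5/7 ≤ 0; row 2: (4/7)/(4/7) = 1; row 3: entry -2/7 ≤ 0. Minimum is 1 at row 2 (r leaves); pivot element 4/7.
Divide row 2 by 4/7; eliminate column s_2 from the other rows.
Second iteration: most negative Z-row entry is -3 in column p, so p enters.
Ratio test on column p — row 1: entry 0 ≤ 0; row 2: 1/1 = 1; row 3: entry 0 ≤ 0. Minimum is 1 at row 2 (s_2 leaves); pivot element 1.
Divide row 2 by 1; eliminate column p from the other rows.
After both pivots, the entry at the Z-row, column RHS is 27.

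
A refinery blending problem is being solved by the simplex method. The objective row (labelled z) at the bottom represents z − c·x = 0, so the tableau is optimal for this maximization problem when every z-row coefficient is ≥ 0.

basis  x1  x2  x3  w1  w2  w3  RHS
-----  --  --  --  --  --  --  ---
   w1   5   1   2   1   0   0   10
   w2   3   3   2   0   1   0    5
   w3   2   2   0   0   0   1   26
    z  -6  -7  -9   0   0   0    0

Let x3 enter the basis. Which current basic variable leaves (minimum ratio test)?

Column x3 entries and ratios — w1: 10/2 = 5; w2: 5/2 = 5/2; w3: 0 ≤ 0, skip.
Smallest ratio is 5/2 in the row of w2, so w2 leaves.

w2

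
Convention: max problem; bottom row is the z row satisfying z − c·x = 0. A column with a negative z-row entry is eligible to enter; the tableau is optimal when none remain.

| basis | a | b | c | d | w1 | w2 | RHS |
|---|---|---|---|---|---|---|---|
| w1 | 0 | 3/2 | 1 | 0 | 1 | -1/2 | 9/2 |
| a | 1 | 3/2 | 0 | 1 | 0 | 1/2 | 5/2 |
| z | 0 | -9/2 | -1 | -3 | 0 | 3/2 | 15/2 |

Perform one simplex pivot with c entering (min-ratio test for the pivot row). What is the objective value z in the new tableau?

Ratio test on column c — row 1: (9/2)/1 = 9/2; row 2: entry 0 ≤ 0. Minimum is 9/2 at row 1 (w1 leaves); pivot element 1.
Pivot on row 1; the z-row RHS becomes 15/2 − (-1)·(9/2) = 12.

12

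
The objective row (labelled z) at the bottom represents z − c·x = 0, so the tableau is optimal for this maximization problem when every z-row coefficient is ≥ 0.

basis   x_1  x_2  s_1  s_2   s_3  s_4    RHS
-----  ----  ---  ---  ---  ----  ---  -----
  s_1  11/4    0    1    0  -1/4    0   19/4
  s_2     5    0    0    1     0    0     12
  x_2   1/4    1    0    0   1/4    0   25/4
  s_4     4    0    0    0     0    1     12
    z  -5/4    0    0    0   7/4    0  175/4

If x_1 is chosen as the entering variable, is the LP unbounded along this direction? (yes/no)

Column x_1 has positive entries in row(s) 1, 2, 3, 4, so the ratio test bounds it — not unbounded.

no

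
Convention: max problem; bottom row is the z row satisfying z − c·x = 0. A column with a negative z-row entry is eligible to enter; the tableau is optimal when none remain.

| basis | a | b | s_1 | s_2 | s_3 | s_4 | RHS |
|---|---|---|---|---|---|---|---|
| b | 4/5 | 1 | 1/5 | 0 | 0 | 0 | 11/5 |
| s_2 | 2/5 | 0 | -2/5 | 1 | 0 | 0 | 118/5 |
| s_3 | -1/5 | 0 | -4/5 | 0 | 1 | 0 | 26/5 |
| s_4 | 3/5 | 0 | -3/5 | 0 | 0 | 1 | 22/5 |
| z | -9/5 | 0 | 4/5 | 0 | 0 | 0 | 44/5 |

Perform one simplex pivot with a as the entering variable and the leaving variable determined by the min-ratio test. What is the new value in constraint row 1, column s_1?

Ratio test on column a — row 1: (11/5)/(4/5) = 11/4; row 2: (118/5)/(2/5) = 59; row 3: entry -1/5 ≤ 0; row 4: (22/5)/(3/5) = 22/3. Minimum is 11/4 at row 1 (b leaves); pivot element 4/5.
Divide row 1 by 4/5; eliminate column a from the other rows.
In the new row 1, the s_1 entry is the old entry divided by the pivot: (1/5)/(4/5) = 1/4.

1/4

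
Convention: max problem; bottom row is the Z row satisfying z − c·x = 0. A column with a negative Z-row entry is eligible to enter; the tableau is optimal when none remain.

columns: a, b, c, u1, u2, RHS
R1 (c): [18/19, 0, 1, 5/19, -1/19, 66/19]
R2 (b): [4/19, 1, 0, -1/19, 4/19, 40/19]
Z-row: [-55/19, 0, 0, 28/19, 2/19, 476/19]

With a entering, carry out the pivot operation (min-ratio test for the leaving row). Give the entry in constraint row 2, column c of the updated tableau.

Ratio test on column a — row 1: (66/19)/(18/19) = 11/3; row 2: (40/19)/(4/19) = 10. Minimum is 11/3 at row 1 (c leaves); pivot element 18/19.
Divide row 1 by 18/19; eliminate column a from the other rows.
Row 2 update in column c: 0 − (4/19)·(19/18) = -2/9.

-2/9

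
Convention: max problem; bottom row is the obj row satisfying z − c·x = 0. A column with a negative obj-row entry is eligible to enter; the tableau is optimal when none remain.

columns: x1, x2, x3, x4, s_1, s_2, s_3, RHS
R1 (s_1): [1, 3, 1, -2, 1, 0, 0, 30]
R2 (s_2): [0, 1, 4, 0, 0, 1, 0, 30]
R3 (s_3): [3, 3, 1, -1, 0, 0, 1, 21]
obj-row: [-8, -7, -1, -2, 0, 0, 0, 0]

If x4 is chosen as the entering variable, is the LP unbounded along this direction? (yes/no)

yes

Every constraint-row entry in column x4 is ≤ 0, so increasing x4 is unbounded.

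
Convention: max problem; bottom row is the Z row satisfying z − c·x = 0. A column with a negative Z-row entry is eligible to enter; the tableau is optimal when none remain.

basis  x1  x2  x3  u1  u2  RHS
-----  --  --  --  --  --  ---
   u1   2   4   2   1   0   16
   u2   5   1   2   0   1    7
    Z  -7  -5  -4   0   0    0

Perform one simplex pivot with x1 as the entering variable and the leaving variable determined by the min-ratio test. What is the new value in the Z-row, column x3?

-6/5

Ratio test on column x1 — row 1: 16/2 = 8; row 2: 7/5 = 7/5. Minimum is 7/5 at row 2 (u2 leaves); pivot element 5.
Divide row 2 by 5; eliminate column x1 from the other rows.
Z-row update in column x3: -4 − (-7)·(2/5) = -6/5.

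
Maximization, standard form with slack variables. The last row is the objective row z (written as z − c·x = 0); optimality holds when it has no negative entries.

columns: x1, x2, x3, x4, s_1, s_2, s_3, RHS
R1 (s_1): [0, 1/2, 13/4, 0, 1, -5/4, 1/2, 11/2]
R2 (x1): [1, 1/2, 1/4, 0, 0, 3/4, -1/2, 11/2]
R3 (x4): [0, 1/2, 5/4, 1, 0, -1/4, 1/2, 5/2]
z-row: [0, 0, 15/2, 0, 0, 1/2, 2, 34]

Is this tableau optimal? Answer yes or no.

yes

Every z-row coefficient is ≥ 0, so the tableau is optimal.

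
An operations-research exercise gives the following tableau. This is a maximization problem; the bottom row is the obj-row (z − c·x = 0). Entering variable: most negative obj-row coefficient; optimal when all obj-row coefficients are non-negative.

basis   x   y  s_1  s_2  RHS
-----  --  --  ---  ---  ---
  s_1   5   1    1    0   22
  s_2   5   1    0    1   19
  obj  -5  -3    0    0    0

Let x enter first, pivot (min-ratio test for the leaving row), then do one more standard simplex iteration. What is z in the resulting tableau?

Ratio test on column x — row 1: 22/5 = 22/5; row 2: 19/5 = 19/5. Minimum is 19/5 at row 2 (s_2 leaves); pivot element 5.
Pivot on row 2; the obj-row RHS becomes 0 − (-5)·(19/5) = 19.
Next entering variable (most negative obj-row entry -2): y.
Ratio test on column y — row 1: entry 0 ≤ 0; row 2: (19/5)/(1/5) = 19. Minimum is 19 at row 2 (x leaves); pivot element 1/5.
After the second pivot the obj-row RHS is 19 − (-2)·19 = 57.

57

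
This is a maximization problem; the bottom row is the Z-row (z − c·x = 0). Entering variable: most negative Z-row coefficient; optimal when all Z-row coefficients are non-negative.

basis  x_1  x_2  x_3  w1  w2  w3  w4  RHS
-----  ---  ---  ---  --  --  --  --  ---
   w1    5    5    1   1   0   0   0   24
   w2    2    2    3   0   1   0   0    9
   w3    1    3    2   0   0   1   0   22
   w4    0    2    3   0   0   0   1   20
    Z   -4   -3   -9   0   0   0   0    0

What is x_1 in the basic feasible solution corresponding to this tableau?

x_1 is not in the basis, so in the current basic feasible solution x_1 = 0.

0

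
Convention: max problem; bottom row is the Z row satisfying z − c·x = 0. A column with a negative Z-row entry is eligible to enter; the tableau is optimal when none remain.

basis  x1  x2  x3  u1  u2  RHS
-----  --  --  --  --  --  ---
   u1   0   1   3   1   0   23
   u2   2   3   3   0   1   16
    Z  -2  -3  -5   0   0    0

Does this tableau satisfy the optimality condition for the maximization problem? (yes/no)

no

The Z-row has a negative entry -5 in column x3, so it is not optimal.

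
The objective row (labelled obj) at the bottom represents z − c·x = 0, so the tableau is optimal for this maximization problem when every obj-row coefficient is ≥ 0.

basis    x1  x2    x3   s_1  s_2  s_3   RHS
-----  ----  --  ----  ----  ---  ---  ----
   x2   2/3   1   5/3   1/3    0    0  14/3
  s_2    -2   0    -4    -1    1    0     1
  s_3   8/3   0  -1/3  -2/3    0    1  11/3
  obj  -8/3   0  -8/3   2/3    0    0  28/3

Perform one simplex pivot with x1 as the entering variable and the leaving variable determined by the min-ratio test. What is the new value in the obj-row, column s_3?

1

Ratio test on column x1 — row 1: (14/3)/(2/3) = 7; row 2: entry -2 ≤ 0; row 3: (11/3)/(8/3) = 11/8. Minimum is 11/8 at row 3 (s_3 leaves); pivot element 8/3.
Divide row 3 by 8/3; eliminate column x1 from the other rows.
obj-row update in column s_3: 0 − (-8/3)·(3/8) = 1.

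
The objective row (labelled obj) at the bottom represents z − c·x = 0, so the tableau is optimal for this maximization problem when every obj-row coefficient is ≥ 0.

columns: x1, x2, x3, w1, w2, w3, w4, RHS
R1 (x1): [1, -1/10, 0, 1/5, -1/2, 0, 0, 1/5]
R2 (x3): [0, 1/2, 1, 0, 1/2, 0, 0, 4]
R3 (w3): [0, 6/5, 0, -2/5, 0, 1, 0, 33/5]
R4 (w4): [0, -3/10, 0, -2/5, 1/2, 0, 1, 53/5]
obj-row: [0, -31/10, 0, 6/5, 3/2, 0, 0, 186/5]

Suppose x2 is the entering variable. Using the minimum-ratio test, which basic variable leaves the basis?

w3

Column x2 entries and ratios — x1: -1/10 ≤ 0, skip; x3: 4/(1/2) = 8; w3: (33/5)/(6/5) = 11/2; w4: -3/10 ≤ 0, skip.
Smallest ratio is 11/2 in the row of w3, so w3 leaves.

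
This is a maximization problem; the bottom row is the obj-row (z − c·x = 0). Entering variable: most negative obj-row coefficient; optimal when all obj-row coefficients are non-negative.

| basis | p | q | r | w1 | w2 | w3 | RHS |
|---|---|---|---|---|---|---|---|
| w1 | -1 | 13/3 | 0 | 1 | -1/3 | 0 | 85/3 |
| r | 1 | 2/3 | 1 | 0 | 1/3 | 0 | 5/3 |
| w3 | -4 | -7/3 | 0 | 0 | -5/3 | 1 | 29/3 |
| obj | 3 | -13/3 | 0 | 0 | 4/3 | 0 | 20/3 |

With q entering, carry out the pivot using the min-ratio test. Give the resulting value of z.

35/2

Ratio test on column q — row 1: (85/3)/(13/3) = 85/13; row 2: (5/3)/(2/3) = 5/2; row 3: entry -7/3 ≤ 0. Minimum is 5/2 at row 2 (r leaves); pivot element 2/3.
Pivot on row 2; the obj-row RHS becomes 20/3 − (-13/3)·(5/2) = 35/2.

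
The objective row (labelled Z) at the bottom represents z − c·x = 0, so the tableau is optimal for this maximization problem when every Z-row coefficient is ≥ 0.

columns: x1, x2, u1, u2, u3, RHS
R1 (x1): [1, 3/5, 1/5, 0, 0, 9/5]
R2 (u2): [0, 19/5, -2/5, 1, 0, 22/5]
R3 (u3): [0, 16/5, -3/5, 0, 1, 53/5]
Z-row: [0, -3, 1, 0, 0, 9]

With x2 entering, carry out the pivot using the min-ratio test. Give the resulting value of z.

Ratio test on column x2 — row 1: (9/5)/(3/5) = 3; row 2: (22/5)/(19/5) = 22/19; row 3: (53/5)/(16/5) = 53/16. Minimum is 22/19 at row 2 (u2 leaves); pivot element 19/5.
Pivot on row 2; the Z-row RHS becomes 9 − (-3)·(22/19) = 237/19.

237/19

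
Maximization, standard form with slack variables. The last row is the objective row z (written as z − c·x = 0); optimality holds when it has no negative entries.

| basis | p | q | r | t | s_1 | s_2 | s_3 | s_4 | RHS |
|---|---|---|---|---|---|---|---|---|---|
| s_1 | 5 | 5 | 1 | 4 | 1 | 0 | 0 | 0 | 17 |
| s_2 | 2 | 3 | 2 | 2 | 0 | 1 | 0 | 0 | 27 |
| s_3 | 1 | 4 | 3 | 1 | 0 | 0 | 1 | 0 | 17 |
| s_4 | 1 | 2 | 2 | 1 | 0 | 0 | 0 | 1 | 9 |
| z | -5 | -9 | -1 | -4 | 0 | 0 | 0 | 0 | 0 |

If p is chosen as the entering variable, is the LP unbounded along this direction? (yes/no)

Column p has positive entries in row(s) 1, 2, 3, 4, so the ratio test bounds it — not unbounded.

no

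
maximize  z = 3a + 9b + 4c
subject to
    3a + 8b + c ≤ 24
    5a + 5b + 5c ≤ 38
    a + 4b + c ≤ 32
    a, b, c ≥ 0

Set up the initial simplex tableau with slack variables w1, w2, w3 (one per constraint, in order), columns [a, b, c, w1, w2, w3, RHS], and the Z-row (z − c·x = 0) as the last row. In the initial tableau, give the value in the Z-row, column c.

-4

The Z-row carries the negated objective coefficients: the c entry is -4.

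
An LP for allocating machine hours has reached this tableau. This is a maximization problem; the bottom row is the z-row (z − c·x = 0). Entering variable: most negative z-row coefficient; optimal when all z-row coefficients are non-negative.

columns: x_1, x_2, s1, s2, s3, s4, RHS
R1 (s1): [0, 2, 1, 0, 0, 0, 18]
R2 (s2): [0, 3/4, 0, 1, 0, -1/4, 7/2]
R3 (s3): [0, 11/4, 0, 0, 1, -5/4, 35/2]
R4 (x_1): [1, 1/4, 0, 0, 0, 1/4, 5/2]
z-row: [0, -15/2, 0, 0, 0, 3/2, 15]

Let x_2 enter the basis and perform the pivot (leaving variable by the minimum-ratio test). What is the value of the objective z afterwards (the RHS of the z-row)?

50

Ratio test on column x_2 — row 1: 18/2 = 9; row 2: (7/2)/(3/4) = 14/3; row 3: (35/2)/(11/4) = 70/11; row 4: (5/2)/(1/4) = 10. Minimum is 14/3 at row 2 (s2 leaves); pivot element 3/4.
Pivot on row 2; the z-row RHS becomes 15 − (-15/2)·(14/3) = 50.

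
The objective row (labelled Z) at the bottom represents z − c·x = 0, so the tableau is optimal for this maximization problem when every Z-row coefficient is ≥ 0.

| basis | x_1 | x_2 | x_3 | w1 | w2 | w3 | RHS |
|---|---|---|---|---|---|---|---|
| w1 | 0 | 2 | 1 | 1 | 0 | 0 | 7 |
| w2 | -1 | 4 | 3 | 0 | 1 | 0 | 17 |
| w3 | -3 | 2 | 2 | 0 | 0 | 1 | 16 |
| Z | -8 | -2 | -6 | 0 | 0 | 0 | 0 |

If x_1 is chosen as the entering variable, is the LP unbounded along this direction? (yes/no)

yes

Every constraint-row entry in column x_1 is ≤ 0, so increasing x_1 is unbounded.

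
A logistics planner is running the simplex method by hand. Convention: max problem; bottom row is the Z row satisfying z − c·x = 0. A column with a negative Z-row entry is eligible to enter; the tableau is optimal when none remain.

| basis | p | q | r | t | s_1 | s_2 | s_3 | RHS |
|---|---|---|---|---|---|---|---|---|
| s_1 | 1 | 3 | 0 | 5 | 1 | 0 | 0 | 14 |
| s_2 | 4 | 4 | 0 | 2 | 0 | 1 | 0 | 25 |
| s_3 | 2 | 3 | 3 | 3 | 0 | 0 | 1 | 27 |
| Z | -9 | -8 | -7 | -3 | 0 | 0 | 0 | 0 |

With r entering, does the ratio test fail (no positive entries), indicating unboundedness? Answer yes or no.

Column r has positive entries in row(s) 3, so the ratio test bounds it — not unbounded.

no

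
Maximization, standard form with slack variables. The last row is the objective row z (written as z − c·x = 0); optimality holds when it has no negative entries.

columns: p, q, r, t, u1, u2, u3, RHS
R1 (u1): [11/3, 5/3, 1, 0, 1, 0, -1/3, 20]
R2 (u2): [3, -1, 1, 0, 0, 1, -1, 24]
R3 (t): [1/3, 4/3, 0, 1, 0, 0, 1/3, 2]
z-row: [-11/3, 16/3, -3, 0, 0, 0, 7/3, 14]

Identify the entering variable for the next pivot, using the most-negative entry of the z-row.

p

Negative z-row entries: p: -11/3, r: -3.
The most negative is -11/3 in column p, so p enters.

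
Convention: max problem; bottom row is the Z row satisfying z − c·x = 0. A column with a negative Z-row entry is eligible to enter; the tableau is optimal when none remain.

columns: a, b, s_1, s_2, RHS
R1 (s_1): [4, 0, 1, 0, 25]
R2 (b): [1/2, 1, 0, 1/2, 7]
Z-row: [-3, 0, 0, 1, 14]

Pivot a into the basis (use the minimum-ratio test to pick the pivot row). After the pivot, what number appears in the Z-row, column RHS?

131/4

Ratio test on column a — row 1: 25/4 = 25/4; row 2: 7/(1/2) = 14. Minimum is 25/4 at row 1 (s_1 leaves); pivot element 4.
Divide row 1 by 4; eliminate column a from the other rows.
Z-row update in column RHS: 14 − (-3)·(25/4) = 131/4.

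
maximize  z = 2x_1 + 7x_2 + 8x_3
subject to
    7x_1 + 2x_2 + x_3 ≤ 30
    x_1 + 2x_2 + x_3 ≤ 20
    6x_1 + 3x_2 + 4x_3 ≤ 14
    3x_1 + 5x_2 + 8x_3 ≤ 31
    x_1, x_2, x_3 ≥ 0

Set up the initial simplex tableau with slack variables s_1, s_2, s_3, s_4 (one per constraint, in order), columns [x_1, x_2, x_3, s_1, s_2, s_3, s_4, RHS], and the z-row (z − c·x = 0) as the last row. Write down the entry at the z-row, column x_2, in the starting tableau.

-7

The z-row carries the negated objective coefficients: the x_2 entry is -7.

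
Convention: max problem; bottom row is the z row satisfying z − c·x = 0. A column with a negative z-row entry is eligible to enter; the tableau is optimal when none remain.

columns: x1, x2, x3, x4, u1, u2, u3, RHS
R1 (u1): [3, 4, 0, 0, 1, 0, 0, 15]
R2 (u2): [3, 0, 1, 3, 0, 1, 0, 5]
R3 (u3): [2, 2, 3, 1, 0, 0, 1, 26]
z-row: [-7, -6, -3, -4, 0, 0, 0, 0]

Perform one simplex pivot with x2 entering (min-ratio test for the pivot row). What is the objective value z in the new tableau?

Ratio test on column x2 — row 1: 15/4 = 15/4; row 2: entry 0 ≤ 0; row 3: 26/2 = 13. Minimum is 15/4 at row 1 (u1 leaves); pivot element 4.
Pivot on row 1; the z-row RHS becomes 0 − (-6)·(15/4) = 45/2.

45/2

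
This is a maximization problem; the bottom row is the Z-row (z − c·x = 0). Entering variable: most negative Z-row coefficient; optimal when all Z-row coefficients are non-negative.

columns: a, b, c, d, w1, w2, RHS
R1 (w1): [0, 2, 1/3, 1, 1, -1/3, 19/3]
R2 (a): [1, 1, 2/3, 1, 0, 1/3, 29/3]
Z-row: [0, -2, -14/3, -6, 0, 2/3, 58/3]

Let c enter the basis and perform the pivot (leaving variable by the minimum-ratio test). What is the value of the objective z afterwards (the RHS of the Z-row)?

87

Ratio test on column c — row 1: (19/3)/(1/3) = 19; row 2: (29/3)/(2/3) = 29/2. Minimum is 29/2 at row 2 (a leaves); pivot element 2/3.
Pivot on row 2; the Z-row RHS becomes 58/3 − (-14/3)·(29/2) = 87.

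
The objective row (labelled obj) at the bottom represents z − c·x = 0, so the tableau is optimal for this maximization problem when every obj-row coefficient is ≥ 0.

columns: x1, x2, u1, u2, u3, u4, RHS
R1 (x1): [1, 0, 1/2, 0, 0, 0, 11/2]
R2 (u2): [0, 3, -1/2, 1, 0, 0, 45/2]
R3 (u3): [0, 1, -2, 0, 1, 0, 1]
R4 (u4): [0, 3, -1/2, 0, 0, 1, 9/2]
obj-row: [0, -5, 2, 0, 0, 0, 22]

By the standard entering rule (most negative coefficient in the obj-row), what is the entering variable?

x2

Negative obj-row entries: x2: -5.
The most negative is -5 in column x2, so x2 enters.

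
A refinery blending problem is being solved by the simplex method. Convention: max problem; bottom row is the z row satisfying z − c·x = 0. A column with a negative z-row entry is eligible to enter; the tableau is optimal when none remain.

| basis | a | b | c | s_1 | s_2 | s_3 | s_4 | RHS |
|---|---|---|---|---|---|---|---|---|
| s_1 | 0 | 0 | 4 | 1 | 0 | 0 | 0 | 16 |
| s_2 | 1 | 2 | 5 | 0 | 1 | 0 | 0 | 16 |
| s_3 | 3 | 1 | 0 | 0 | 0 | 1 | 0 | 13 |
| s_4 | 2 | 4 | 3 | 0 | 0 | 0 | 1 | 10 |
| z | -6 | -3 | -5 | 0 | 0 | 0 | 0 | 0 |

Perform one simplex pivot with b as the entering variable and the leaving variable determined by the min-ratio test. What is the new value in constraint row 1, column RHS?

16

Ratio test on column b — row 1: entry 0 ≤ 0; row 2: 16/2 = 8; row 3: 13/1 = 13; row 4: 10/4 = 5/2. Minimum is 5/2 at row 4 (s_4 leaves); pivot element 4.
Divide row 4 by 4; eliminate column b from the other rows.
Row 1 update in column RHS: 16 − 0·(5/2) = 16.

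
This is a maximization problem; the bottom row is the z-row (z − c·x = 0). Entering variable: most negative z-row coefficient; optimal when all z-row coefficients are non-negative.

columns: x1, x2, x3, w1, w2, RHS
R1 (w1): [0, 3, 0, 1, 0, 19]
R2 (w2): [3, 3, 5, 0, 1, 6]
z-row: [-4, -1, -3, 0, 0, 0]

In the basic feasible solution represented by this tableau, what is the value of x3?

x3 is not in the basis, so in the current basic feasible solution x3 = 0.

0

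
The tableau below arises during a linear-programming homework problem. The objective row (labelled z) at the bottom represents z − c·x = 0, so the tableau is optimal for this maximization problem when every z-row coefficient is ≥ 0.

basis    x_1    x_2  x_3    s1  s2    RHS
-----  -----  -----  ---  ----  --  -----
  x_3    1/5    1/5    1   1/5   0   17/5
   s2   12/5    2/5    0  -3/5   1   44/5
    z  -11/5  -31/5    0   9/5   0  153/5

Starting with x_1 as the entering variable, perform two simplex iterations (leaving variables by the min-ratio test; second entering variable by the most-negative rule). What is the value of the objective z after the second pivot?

132

Ratio test on column x_1 — row 1: (17/5)/(1/5) = 17; row 2: (44/5)/(12/5) = 11/3. Minimum is 11/3 at row 2 (s2 leaves); pivot element 12/5.
Pivot on row 2; the z-row RHS becomes 153/5 − (-11/5)·(11/3) = 116/3.
Next entering variable (most negative z-row entry -35/6): x_2.
Ratio test on column x_2 — row 1: (8/3)/(1/6) = 16; row 2: (11/3)/(1/6) = 22. Minimum is 16 at row 1 (x_3 leaves); pivot element 1/6.
After the second pivot the z-row RHS is 116/3 − (-35/6)·16 = 132.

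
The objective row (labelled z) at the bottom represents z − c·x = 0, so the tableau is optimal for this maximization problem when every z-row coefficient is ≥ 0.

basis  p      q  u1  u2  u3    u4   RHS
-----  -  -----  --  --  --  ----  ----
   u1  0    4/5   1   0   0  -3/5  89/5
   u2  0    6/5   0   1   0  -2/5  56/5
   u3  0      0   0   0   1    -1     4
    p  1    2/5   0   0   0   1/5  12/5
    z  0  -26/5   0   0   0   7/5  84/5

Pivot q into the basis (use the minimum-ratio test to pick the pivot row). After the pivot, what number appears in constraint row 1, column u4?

Ratio test on column q — row 1: (89/5)/(4/5) = 89/4; row 2: (56/5)/(6/5) = 28/3; row 3: entry 0 ≤ 0; row 4: (12/5)/(2/5) = 6. Minimum is 6 at row 4 (p leaves); pivot element 2/5.
Divide row 4 by 2/5; eliminate column q from the other rows.
Row 1 update in column u4: -3/5 − (4/5)·(1/2) = -1.

-1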